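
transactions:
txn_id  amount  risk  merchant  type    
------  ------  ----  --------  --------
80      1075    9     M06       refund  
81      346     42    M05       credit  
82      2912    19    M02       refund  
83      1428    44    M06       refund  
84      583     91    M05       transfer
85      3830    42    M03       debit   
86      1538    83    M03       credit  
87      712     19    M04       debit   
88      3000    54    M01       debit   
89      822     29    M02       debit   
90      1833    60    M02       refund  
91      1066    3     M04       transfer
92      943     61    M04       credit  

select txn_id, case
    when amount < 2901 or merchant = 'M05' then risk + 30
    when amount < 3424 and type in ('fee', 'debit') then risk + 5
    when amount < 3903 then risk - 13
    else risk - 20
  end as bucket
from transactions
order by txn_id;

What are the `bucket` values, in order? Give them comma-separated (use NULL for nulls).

39, 72, 6, 74, 121, 29, 113, 49, 59, 59, 90, 33, 91

txn_id=80: amount < 2901 or merchant = 'M05' → 39
txn_id=81: amount < 2901 or merchant = 'M05' → 72
txn_id=82: amount < 3903 → 6
txn_id=83: amount < 2901 or merchant = 'M05' → 74
txn_id=84: amount < 2901 or merchant = 'M05' → 121
txn_id=85: amount < 3903 → 29
txn_id=86: amount < 2901 or merchant = 'M05' → 113
txn_id=87: amount < 2901 or merchant = 'M05' → 49
txn_id=88: amount < 3424 and type in ('fee', 'debit') → 59
txn_id=89: amount < 2901 or merchant = 'M05' → 59
txn_id=90: amount < 2901 or merchant = 'M05' → 90
txn_id=91: amount < 2901 or merchant = 'M05' → 33
txn_id=92: amount < 2901 or merchant = 'M05' → 91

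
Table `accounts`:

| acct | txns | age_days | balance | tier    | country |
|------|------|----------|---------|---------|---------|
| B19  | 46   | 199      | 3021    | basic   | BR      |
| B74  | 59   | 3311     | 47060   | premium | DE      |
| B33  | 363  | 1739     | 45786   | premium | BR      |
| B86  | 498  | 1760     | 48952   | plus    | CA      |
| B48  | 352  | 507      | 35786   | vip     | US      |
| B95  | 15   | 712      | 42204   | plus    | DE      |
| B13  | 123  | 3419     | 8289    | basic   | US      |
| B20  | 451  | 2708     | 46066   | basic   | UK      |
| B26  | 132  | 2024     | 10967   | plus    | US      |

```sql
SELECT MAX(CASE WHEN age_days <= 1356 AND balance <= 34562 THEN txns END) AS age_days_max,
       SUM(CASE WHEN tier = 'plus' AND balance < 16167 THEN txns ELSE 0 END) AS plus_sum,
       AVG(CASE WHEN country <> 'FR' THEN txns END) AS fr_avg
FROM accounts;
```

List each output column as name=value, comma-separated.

age_days_max=46, plus_sum=132, fr_avg=226.5555555556

[age_days_max: age_days <= 1356 AND balance <= 34562]
acct=B19: ✓ → 46
acct=B74: ✗
acct=B33: ✗
acct=B86: ✗
acct=B48: ✗
acct=B95: ✗
acct=B13: ✗
acct=B20: ✗
acct=B26: ✗
age_days_max = MAX(46) = 46
—
[plus_sum: tier = 'plus' AND balance < 16167]
acct=B19: ✗
acct=B74: ✗
acct=B33: ✗
acct=B86: ✗
acct=B48: ✗
acct=B95: ✗
acct=B13: ✗
acct=B20: ✗
acct=B26: ✓ → 132
plus_sum = 132
—
[fr_avg: country <> 'FR']
acct=B19: ✓ → 46
acct=B74: ✓ → 59
acct=B33: ✓ → 363
acct=B86: ✓ → 498
acct=B48: ✓ → 352
acct=B95: ✓ → 15
acct=B13: ✓ → 123
acct=B20: ✓ → 451
acct=B26: ✓ → 132
fr_avg = (46 + 59 + 363 + 498 + 352 + 15 + 123 + 451 + 132) / 9 = 226.5555555556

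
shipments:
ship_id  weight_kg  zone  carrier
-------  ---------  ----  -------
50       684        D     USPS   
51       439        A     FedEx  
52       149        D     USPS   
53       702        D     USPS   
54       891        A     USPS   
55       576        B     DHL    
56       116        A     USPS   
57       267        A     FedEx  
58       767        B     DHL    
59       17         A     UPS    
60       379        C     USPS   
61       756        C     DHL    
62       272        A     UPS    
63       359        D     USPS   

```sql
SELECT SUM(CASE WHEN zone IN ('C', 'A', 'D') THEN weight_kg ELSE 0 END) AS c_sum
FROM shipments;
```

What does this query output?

5031

ship_id=50: ✓ → 684
ship_id=51: ✓ → 439
ship_id=52: ✓ → 149
ship_id=53: ✓ → 702
ship_id=54: ✓ → 891
ship_id=55: ✗
ship_id=56: ✓ → 116
ship_id=57: ✓ → 267
ship_id=58: ✗
ship_id=59: ✓ → 17
ship_id=60: ✓ → 379
ship_id=61: ✓ → 756
ship_id=62: ✓ → 272
ship_id=63: ✓ → 359
c_sum = 684 + 439 + 149 + 702 + 891 + 116 + 267 + 17 + 379 + 756 + 272 + 359 = 5031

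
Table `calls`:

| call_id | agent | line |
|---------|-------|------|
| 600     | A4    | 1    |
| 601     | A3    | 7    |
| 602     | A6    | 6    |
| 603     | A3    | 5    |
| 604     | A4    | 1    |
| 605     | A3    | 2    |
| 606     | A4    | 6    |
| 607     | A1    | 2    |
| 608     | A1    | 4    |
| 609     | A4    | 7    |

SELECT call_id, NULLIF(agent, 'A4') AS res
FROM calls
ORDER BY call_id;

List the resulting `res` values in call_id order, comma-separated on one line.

NULL, A3, A6, A3, NULL, A3, NULL, A1, A1, NULL

call_id=600: agent=A4 vs A4: equal → NULL
call_id=601: agent=A3 vs A4: differ → A3
call_id=602: agent=A6 vs A4: differ → A6
call_id=603: agent=A3 vs A4: differ → A3
call_id=604: agent=A4 vs A4: equal → NULL
call_id=605: agent=A3 vs A4: differ → A3
call_id=606: agent=A4 vs A4: equal → NULL
call_id=607: agent=A1 vs A4: differ → A1
call_id=608: agent=A1 vs A4: differ → A1
call_id=609: agent=A4 vs A4: equal → NULL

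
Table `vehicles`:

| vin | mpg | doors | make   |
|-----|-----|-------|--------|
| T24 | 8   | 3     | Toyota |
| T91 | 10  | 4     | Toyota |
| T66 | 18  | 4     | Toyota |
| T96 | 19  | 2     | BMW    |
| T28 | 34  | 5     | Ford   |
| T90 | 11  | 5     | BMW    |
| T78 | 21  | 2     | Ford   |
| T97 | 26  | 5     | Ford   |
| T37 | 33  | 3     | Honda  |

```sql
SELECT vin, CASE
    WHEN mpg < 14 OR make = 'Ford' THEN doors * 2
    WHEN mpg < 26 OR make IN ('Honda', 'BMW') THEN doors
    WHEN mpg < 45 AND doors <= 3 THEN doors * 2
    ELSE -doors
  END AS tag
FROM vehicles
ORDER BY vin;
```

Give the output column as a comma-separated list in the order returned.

6, 10, 3, 4, 4, 10, 8, 2, 10

vin=T24: mpg < 14 OR make = 'Ford' → 6
vin=T28: mpg < 14 OR make = 'Ford' → 10
vin=T37: mpg < 26 OR make IN ('Honda', 'BMW') → 3
vin=T66: mpg < 26 OR make IN ('Honda', 'BMW') → 4
vin=T78: mpg < 14 OR make = 'Ford' → 4
vin=T90: mpg < 14 OR make = 'Ford' → 10
vin=T91: mpg < 14 OR make = 'Ford' → 8
vin=T96: mpg < 26 OR make IN ('Honda', 'BMW') → 2
vin=T97: mpg < 14 OR make = 'Ford' → 10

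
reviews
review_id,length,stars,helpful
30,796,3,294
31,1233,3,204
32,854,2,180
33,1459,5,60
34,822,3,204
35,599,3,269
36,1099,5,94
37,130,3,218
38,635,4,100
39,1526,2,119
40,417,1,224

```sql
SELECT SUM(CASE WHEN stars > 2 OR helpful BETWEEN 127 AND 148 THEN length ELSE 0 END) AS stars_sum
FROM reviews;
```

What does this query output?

review_id=30: ✓ → 796
review_id=31: ✓ → 1233
review_id=32: ✗
review_id=33: ✓ → 1459
review_id=34: ✓ → 822
review_id=35: ✓ → 599
review_id=36: ✓ → 1099
review_id=37: ✓ → 130
review_id=38: ✓ → 635
review_id=39: ✗
review_id=40: ✗
stars_sum = 796 + 1233 + 1459 + 822 + 599 + 1099 + 130 + 635 = 6773

6773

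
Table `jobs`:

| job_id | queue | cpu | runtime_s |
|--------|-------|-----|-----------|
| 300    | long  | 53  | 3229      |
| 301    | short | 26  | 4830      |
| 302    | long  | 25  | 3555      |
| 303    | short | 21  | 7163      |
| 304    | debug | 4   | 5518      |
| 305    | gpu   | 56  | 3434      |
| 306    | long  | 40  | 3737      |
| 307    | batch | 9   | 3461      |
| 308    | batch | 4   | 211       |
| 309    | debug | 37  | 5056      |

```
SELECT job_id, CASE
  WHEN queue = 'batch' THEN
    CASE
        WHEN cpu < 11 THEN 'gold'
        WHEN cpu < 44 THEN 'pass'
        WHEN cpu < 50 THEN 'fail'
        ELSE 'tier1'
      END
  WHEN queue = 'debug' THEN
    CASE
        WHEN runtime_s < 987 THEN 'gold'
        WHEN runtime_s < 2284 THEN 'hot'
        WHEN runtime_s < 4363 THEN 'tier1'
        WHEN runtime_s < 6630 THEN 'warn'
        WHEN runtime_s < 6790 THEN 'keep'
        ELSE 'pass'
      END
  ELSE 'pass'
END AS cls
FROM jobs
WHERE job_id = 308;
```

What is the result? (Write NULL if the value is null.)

job_id = 308: queue=batch, cpu=4, runtime_s=211.
queue='batch' → inner[cpu < 11] → gold

gold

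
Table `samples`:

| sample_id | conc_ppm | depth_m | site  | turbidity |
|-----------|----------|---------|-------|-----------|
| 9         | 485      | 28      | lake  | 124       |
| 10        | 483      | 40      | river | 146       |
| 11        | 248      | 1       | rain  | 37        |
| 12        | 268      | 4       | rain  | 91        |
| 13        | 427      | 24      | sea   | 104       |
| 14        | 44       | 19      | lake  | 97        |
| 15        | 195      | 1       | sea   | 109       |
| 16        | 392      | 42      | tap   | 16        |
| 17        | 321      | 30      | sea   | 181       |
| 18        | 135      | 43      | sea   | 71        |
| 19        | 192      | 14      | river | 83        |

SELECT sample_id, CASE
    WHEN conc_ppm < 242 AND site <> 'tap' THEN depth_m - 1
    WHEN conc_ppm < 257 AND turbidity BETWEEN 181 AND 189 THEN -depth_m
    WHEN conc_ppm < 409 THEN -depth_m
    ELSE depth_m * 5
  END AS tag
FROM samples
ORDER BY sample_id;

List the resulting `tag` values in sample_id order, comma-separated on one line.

140, 200, -1, -4, 120, 18, 0, -42, -30, 42, 13

sample_id=9: ELSE → 140
sample_id=10: ELSE → 200
sample_id=11: conc_ppm < 409 → -1
sample_id=12: conc_ppm < 409 → -4
sample_id=13: ELSE → 120
sample_id=14: conc_ppm < 242 AND site <> 'tap' → 18
sample_id=15: conc_ppm < 242 AND site <> 'tap' → 0
sample_id=16: conc_ppm < 409 → -42
sample_id=17: conc_ppm < 409 → -30
sample_id=18: conc_ppm < 242 AND site <> 'tap' → 42
sample_id=19: conc_ppm < 242 AND site <> 'tap' → 13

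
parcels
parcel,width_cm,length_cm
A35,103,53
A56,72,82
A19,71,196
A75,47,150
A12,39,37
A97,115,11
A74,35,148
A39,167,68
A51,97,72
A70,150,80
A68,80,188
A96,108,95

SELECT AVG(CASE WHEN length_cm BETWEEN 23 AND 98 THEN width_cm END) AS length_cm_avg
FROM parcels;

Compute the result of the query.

105.1428571429

parcel=A35: ✓ → 103
parcel=A56: ✓ → 72
parcel=A19: ✗
parcel=A75: ✗
parcel=A12: ✓ → 39
parcel=A97: ✗
parcel=A74: ✗
parcel=A39: ✓ → 167
parcel=A51: ✓ → 97
parcel=A70: ✓ → 150
parcel=A68: ✗
parcel=A96: ✓ → 108
length_cm_avg = (103 + 72 + 39 + 167 + 97 + 150 + 108) / 7 = 105.1428571429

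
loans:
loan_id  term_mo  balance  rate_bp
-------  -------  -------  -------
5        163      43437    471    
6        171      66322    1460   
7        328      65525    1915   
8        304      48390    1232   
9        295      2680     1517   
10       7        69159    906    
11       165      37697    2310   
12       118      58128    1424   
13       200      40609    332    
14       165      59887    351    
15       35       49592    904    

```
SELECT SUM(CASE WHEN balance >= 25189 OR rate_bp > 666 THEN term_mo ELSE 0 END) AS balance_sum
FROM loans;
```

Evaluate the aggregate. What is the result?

1951

loan_id=5: ✓ → 163
loan_id=6: ✓ → 171
loan_id=7: ✓ → 328
loan_id=8: ✓ → 304
loan_id=9: ✓ → 295
loan_id=10: ✓ → 7
loan_id=11: ✓ → 165
loan_id=12: ✓ → 118
loan_id=13: ✓ → 200
loan_id=14: ✓ → 165
loan_id=15: ✓ → 35
balance_sum = 163 + 171 + 328 + 304 + 295 + 7 + 165 + 118 + 200 + 165 + 35 = 1951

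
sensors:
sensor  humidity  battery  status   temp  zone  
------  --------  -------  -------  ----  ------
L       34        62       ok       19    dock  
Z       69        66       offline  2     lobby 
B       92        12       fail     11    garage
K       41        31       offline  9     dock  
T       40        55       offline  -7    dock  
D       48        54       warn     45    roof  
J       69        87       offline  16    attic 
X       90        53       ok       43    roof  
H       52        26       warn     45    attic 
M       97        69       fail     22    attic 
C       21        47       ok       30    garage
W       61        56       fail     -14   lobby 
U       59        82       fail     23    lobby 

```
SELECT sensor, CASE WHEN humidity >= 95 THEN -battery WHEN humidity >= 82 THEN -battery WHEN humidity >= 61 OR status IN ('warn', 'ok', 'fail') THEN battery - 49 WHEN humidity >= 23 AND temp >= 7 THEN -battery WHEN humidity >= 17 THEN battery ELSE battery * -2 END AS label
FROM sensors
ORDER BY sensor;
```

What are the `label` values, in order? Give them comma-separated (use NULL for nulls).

-12, -2, 5, -23, 38, -31, 13, -69, 55, 33, 7, -53, 17

sensor=B: humidity >= 82 → -12
sensor=C: humidity >= 61 OR status IN ('warn', 'ok', 'fail') → -2
sensor=D: humidity >= 61 OR status IN ('warn', 'ok', 'fail') → 5
sensor=H: humidity >= 61 OR status IN ('warn', 'ok', 'fail') → -23
sensor=J: humidity >= 61 OR status IN ('warn', 'ok', 'fail') → 38
sensor=K: humidity >= 23 AND temp >= 7 → -31
sensor=L: humidity >= 61 OR status IN ('warn', 'ok', 'fail') → 13
sensor=M: humidity >= 95 → -69
sensor=T: humidity >= 17 → 55
sensor=U: humidity >= 61 OR status IN ('warn', 'ok', 'fail') → 33
sensor=W: humidity >= 61 OR status IN ('warn', 'ok', 'fail') → 7
sensor=X: humidity >= 82 → -53
sensor=Z: humidity >= 61 OR status IN ('warn', 'ok', 'fail') → 17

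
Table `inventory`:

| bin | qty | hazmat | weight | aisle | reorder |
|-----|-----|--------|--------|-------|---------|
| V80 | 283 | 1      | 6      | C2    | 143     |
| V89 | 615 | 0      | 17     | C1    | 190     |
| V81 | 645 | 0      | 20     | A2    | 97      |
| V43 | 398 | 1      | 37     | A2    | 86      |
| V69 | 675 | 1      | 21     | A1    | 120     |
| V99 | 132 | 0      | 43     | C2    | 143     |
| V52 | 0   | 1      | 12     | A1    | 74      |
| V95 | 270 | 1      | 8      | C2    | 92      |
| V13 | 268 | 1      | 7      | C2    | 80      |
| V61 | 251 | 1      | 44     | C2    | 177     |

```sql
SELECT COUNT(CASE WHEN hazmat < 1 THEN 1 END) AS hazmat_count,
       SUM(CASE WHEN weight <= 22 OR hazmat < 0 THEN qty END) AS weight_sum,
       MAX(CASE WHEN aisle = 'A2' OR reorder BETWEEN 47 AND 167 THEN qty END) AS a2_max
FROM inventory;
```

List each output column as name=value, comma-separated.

hazmat_count=3, weight_sum=2756, a2_max=675

[hazmat_count: hazmat < 1]
bin=V80: ✗
bin=V89: ✓ → 1
bin=V81: ✓ → 1
bin=V43: ✗
bin=V69: ✗
bin=V99: ✓ → 1
bin=V52: ✗
bin=V95: ✗
bin=V13: ✗
bin=V61: ✗
hazmat_count = COUNT(1, 1, 1) = 3
—
[weight_sum: weight <= 22 OR hazmat < 0]
bin=V80: ✓ → 283
bin=V89: ✓ → 615
bin=V81: ✓ → 645
bin=V43: ✗
bin=V69: ✓ → 675
bin=V99: ✗
bin=V52: ✓ → 0
bin=V95: ✓ → 270
bin=V13: ✓ → 268
bin=V61: ✗
weight_sum = 283 + 615 + 645 + 675 + 270 + 268 = 2756
—
[a2_max: aisle = 'A2' OR reorder BETWEEN 47 AND 167]
bin=V80: ✓ → 283
bin=V89: ✗
bin=V81: ✓ → 645
bin=V43: ✓ → 398
bin=V69: ✓ → 675
bin=V99: ✓ → 132
bin=V52: ✓ → 0
bin=V95: ✓ → 270
bin=V13: ✓ → 268
bin=V61: ✗
a2_max = MAX(283, 645, 398, 675, 132, 0, 270, 268) = 675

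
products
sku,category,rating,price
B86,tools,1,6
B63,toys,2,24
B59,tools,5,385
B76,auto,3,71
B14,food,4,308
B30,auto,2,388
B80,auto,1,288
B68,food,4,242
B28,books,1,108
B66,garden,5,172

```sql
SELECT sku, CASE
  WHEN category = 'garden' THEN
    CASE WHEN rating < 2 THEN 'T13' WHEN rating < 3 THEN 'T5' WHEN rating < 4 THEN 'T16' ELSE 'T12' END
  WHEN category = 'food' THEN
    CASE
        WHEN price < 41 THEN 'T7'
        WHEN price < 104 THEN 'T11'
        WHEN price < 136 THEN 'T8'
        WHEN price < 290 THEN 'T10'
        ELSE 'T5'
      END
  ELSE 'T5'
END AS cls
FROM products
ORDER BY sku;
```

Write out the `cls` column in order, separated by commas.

T5, T5, T5, T5, T5, T12, T10, T5, T5, T5

sku=B14: category='food' → inner[ELSE] → T5
sku=B28: category='books' → outer ELSE → T5
sku=B30: category='auto' → outer ELSE → T5
sku=B59: category='tools' → outer ELSE → T5
sku=B63: category='toys' → outer ELSE → T5
sku=B66: category='garden' → inner[ELSE] → T12
sku=B68: category='food' → inner[price < 290] → T10
sku=B76: category='auto' → outer ELSE → T5
sku=B80: category='auto' → outer ELSE → T5
sku=B86: category='tools' → outer ELSE → T5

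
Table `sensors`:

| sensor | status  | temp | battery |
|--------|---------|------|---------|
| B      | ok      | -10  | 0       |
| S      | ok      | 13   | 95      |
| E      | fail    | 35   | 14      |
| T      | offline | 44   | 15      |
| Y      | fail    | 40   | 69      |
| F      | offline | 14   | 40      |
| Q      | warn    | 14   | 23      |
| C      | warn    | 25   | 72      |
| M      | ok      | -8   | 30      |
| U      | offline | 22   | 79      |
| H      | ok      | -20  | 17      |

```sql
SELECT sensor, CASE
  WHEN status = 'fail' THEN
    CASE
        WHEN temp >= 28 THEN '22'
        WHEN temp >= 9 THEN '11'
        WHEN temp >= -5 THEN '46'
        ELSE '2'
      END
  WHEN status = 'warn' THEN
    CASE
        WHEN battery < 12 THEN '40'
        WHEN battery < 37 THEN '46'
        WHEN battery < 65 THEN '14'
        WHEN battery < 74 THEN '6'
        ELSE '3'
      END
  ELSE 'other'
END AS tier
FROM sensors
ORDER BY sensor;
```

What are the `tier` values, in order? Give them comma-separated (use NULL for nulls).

other, 6, 22, other, other, other, 46, other, other, other, 22

sensor=B: status='ok' → outer ELSE → other
sensor=C: status='warn' → inner[battery < 74] → 6
sensor=E: status='fail' → inner[temp >= 28] → 22
sensor=F: status='offline' → outer ELSE → other
sensor=H: status='ok' → outer ELSE → other
sensor=M: status='ok' → outer ELSE → other
sensor=Q: status='warn' → inner[battery < 37] → 46
sensor=S: status='ok' → outer ELSE → other
sensor=T: status='offline' → outer ELSE → other
sensor=U: status='offline' → outer ELSE → other
sensor=Y: status='fail' → inner[temp >= 28] → 22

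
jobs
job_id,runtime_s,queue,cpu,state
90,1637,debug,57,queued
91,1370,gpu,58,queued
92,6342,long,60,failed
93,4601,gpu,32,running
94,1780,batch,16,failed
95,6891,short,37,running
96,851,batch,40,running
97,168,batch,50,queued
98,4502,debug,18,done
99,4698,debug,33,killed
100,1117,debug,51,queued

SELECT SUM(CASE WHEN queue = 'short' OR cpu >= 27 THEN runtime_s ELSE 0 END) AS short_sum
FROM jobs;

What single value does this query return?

job_id=90: ✓ → 1637
job_id=91: ✓ → 1370
job_id=92: ✓ → 6342
job_id=93: ✓ → 4601
job_id=94: ✗
job_id=95: ✓ → 6891
job_id=96: ✓ → 851
job_id=97: ✓ → 168
job_id=98: ✗
job_id=99: ✓ → 4698
job_id=100: ✓ → 1117
short_sum = 1637 + 1370 + 6342 + 4601 + 6891 + 851 + 168 + 4698 + 1117 = 27675

27675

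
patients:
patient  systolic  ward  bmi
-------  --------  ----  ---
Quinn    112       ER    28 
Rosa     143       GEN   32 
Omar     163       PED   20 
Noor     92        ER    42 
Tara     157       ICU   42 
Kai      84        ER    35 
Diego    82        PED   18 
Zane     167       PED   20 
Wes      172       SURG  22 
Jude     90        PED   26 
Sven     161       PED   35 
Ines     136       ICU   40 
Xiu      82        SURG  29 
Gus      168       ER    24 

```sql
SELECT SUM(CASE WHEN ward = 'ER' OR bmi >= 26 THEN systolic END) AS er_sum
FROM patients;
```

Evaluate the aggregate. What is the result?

patient=Quinn: ✓ → 112
patient=Rosa: ✓ → 143
patient=Omar: ✗
patient=Noor: ✓ → 92
patient=Tara: ✓ → 157
patient=Kai: ✓ → 84
patient=Diego: ✗
patient=Zane: ✗
patient=Wes: ✗
patient=Jude: ✓ → 90
patient=Sven: ✓ → 161
patient=Ines: ✓ → 136
patient=Xiu: ✓ → 82
patient=Gus: ✓ → 168
er_sum = 112 + 143 + 92 + 157 + 84 + 90 + 161 + 136 + 82 + 168 = 1225

1225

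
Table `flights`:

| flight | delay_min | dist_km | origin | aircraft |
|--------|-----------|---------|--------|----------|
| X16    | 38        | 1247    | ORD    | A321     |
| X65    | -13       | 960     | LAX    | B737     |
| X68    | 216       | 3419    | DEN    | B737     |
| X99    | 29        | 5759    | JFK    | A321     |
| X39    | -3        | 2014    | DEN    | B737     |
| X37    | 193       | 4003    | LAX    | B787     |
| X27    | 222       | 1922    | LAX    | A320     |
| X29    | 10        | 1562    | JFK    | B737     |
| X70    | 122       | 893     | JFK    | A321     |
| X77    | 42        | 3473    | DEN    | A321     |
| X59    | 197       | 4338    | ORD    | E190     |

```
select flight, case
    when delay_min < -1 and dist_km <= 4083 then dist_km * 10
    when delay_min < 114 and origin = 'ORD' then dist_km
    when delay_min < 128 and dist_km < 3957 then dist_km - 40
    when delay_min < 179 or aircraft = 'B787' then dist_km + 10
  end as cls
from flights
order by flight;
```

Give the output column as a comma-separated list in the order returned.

1247, NULL, 1522, 4013, 20140, NULL, 9600, NULL, 853, 3433, 5769

flight=X16: delay_min < 114 and origin = 'ORD' → 1247
flight=X27: (no match → NULL) → NULL
flight=X29: delay_min < 128 and dist_km < 3957 → 1522
flight=X37: delay_min < 179 or aircraft = 'B787' → 4013
flight=X39: delay_min < -1 and dist_km <= 4083 → 20140
flight=X59: (no match → NULL) → NULL
flight=X65: delay_min < -1 and dist_km <= 4083 → 9600
flight=X68: (no match → NULL) → NULL
flight=X70: delay_min < 128 and dist_km < 3957 → 853
flight=X77: delay_min < 128 and dist_km < 3957 → 3433
flight=X99: delay_min < 179 or aircraft = 'B787' → 5769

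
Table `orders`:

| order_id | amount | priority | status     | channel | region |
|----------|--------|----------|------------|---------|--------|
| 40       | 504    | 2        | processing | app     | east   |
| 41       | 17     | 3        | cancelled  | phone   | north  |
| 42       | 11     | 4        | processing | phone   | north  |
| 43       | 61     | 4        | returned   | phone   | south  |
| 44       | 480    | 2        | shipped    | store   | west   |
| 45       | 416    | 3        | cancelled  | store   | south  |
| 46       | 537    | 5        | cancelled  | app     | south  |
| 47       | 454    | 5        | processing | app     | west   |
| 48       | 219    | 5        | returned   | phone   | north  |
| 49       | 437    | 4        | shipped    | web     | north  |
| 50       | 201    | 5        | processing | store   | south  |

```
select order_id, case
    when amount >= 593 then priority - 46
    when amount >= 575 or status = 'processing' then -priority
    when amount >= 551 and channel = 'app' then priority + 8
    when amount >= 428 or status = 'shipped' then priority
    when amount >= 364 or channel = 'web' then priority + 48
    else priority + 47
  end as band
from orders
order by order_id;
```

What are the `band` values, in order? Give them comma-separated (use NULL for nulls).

order_id=40: amount >= 575 or status = 'processing' → -2
order_id=41: ELSE → 50
order_id=42: amount >= 575 or status = 'processing' → -4
order_id=43: ELSE → 51
order_id=44: amount >= 428 or status = 'shipped' → 2
order_id=45: amount >= 364 or channel = 'web' → 51
order_id=46: amount >= 428 or status = 'shipped' → 5
order_id=47: amount >= 575 or status = 'processing' → -5
order_id=48: ELSE → 52
order_id=49: amount >= 428 or status = 'shipped' → 4
order_id=50: amount >= 575 or status = 'processing' → -5

-2, 50, -4, 51, 2, 51, 5, -5, 52, 4, -5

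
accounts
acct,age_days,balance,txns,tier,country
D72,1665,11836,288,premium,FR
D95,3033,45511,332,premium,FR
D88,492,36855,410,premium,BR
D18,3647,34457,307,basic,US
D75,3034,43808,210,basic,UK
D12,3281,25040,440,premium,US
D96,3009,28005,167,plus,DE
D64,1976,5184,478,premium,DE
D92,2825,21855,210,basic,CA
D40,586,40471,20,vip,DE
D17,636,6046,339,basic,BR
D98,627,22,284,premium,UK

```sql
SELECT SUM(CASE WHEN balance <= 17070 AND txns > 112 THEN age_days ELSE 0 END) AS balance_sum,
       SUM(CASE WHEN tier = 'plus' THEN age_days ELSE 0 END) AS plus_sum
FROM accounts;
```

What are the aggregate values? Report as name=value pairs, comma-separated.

balance_sum=4904, plus_sum=3009

[balance_sum: balance <= 17070 AND txns > 112]
acct=D72: ✓ → 1665
acct=D95: ✗
acct=D88: ✗
acct=D18: ✗
acct=D75: ✗
acct=D12: ✗
acct=D96: ✗
acct=D64: ✓ → 1976
acct=D92: ✗
acct=D40: ✗
acct=D17: ✓ → 636
acct=D98: ✓ → 627
balance_sum = 1665 + 1976 + 636 + 627 = 4904
—
[plus_sum: tier = 'plus']
acct=D72: ✗
acct=D95: ✗
acct=D88: ✗
acct=D18: ✗
acct=D75: ✗
acct=D12: ✗
acct=D96: ✓ → 3009
acct=D64: ✗
acct=D92: ✗
acct=D40: ✗
acct=D17: ✗
acct=D98: ✗
plus_sum = 3009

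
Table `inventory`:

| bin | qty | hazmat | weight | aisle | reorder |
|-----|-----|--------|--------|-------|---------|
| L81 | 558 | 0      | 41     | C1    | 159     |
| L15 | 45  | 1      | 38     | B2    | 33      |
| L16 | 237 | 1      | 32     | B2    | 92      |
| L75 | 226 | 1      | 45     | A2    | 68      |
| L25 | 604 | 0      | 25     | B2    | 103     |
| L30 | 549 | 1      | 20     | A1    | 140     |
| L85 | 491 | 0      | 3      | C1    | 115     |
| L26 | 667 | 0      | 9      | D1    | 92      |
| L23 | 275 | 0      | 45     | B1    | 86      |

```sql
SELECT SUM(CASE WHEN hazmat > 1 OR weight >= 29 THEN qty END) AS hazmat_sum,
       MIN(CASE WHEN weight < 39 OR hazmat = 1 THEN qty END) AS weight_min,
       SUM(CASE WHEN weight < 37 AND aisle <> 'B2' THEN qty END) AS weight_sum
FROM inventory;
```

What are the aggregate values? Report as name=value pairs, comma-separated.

hazmat_sum=1341, weight_min=45, weight_sum=1707

[hazmat_sum: hazmat > 1 OR weight >= 29]
bin=L81: ✓ → 558
bin=L15: ✓ → 45
bin=L16: ✓ → 237
bin=L75: ✓ → 226
bin=L25: ✗
bin=L30: ✗
bin=L85: ✗
bin=L26: ✗
bin=L23: ✓ → 275
hazmat_sum = 558 + 45 + 237 + 226 + 275 = 1341
—
[weight_min: weight < 39 OR hazmat = 1]
bin=L81: ✗
bin=L15: ✓ → 45
bin=L16: ✓ → 237
bin=L75: ✓ → 226
bin=L25: ✓ → 604
bin=L30: ✓ → 549
bin=L85: ✓ → 491
bin=L26: ✓ → 667
bin=L23: ✗
weight_min = MIN(45, 237, 226, 604, 549, 491, 667) = 45
—
[weight_sum: weight < 37 AND aisle <> 'B2']
bin=L81: ✗
bin=L15: ✗
bin=L16: ✗
bin=L75: ✗
bin=L25: ✗
bin=L30: ✓ → 549
bin=L85: ✓ → 491
bin=L26: ✓ → 667
bin=L23: ✗
weight_sum = 549 + 491 + 667 = 1707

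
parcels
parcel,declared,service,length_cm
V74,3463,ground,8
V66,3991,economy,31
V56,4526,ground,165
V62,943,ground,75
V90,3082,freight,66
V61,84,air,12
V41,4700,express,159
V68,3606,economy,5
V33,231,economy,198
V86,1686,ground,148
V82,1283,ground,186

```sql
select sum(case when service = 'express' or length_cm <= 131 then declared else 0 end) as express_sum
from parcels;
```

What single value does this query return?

parcel=V74: ✓ → 3463
parcel=V66: ✓ → 3991
parcel=V56: ✗
parcel=V62: ✓ → 943
parcel=V90: ✓ → 3082
parcel=V61: ✓ → 84
parcel=V41: ✓ → 4700
parcel=V68: ✓ → 3606
parcel=V33: ✗
parcel=V86: ✗
parcel=V82: ✗
express_sum = 3463 + 3991 + 943 + 3082 + 84 + 4700 + 3606 = 19869

19869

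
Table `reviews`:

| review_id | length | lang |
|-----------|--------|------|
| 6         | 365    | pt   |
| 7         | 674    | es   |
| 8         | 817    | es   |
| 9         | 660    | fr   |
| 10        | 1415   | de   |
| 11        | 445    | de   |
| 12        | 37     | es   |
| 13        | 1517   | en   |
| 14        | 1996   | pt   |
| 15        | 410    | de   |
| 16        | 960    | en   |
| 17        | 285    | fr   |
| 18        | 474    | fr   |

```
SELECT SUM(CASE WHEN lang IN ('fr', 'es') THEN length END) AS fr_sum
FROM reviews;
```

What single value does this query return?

review_id=6: ✗
review_id=7: ✓ → 674
review_id=8: ✓ → 817
review_id=9: ✓ → 660
review_id=10: ✗
review_id=11: ✗
review_id=12: ✓ → 37
review_id=13: ✗
review_id=14: ✗
review_id=15: ✗
review_id=16: ✗
review_id=17: ✓ → 285
review_id=18: ✓ → 474
fr_sum = 674 + 817 + 660 + 37 + 285 + 474 = 2947

2947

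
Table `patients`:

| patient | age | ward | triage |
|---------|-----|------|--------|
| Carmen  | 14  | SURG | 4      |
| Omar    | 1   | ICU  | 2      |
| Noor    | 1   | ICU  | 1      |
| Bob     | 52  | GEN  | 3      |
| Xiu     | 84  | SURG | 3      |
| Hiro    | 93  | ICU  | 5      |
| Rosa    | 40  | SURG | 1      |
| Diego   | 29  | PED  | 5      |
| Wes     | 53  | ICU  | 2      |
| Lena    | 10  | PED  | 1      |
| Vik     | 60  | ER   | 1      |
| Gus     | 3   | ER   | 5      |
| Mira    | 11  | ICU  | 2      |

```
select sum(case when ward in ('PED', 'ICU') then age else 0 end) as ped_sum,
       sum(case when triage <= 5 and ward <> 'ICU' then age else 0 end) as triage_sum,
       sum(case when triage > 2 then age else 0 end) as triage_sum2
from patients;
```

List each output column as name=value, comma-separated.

[ped_sum: ward in ('PED', 'ICU')]
patient=Carmen: ✗
patient=Omar: ✓ → 1
patient=Noor: ✓ → 1
patient=Bob: ✗
patient=Xiu: ✗
patient=Hiro: ✓ → 93
patient=Rosa: ✗
patient=Diego: ✓ → 29
patient=Wes: ✓ → 53
patient=Lena: ✓ → 10
patient=Vik: ✗
patient=Gus: ✗
patient=Mira: ✓ → 11
ped_sum = 1 + 1 + 93 + 29 + 53 + 10 + 11 = 198
—
[triage_sum: triage <= 5 and ward <> 'ICU']
patient=Carmen: ✓ → 14
patient=Omar: ✗
patient=Noor: ✗
patient=Bob: ✓ → 52
patient=Xiu: ✓ → 84
patient=Hiro: ✗
patient=Rosa: ✓ → 40
patient=Diego: ✓ → 29
patient=Wes: ✗
patient=Lena: ✓ → 10
patient=Vik: ✓ → 60
patient=Gus: ✓ → 3
patient=Mira: ✗
triage_sum = 14 + 52 + 84 + 40 + 29 + 10 + 60 + 3 = 292
—
[triage_sum2: triage > 2]
patient=Carmen: ✓ → 14
patient=Omar: ✗
patient=Noor: ✗
patient=Bob: ✓ → 52
patient=Xiu: ✓ → 84
patient=Hiro: ✓ → 93
patient=Rosa: ✗
patient=Diego: ✓ → 29
patient=Wes: ✗
patient=Lena: ✗
patient=Vik: ✗
patient=Gus: ✓ → 3
patient=Mira: ✗
triage_sum2 = 14 + 52 + 84 + 93 + 29 + 3 = 275

ped_sum=198, triage_sum=292, triage_sum2=275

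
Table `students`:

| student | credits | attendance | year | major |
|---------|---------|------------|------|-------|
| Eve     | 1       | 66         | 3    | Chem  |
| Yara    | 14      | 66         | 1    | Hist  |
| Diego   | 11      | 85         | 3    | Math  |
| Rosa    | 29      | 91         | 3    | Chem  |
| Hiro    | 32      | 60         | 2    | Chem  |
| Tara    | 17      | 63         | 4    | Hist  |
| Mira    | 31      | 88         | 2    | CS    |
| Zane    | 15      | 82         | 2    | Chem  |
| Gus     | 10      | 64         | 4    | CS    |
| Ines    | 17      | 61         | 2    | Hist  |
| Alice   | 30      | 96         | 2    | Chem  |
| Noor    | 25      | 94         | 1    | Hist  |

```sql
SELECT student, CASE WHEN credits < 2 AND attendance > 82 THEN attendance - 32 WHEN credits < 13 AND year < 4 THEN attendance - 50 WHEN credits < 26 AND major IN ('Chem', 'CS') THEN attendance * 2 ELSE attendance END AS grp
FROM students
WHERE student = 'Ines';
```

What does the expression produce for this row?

61

student = Ines: credits=17, attendance=61, year=2, major=Hist.
credits < 2 AND attendance > 82 → false
credits < 13 AND year < 4 → false
credits < 26 AND major IN ('Chem', 'CS') → false
No prior WHEN matched → ELSE → 61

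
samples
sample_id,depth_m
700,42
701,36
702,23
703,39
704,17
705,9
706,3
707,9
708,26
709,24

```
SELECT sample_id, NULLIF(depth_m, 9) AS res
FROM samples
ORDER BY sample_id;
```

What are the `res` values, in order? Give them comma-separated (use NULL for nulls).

sample_id=700: depth_m=42 vs 9: differ → 42
sample_id=701: depth_m=36 vs 9: differ → 36
sample_id=702: depth_m=23 vs 9: differ → 23
sample_id=703: depth_m=39 vs 9: differ → 39
sample_id=704: depth_m=17 vs 9: differ → 17
sample_id=705: depth_m=9 vs 9: equal → NULL
sample_id=706: depth_m=3 vs 9: differ → 3
sample_id=707: depth_m=9 vs 9: equal → NULL
sample_id=708: depth_m=26 vs 9: differ → 26
sample_id=709: depth_m=24 vs 9: differ → 24

42, 36, 23, 39, 17, NULL, 3, NULL, 26, 24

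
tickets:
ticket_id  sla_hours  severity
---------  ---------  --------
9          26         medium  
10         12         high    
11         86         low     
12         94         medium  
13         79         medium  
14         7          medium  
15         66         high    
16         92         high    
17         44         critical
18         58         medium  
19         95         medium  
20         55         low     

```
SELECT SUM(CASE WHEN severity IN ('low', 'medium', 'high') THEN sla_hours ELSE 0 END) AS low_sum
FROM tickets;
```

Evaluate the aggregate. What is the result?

670

ticket_id=9: ✓ → 26
ticket_id=10: ✓ → 12
ticket_id=11: ✓ → 86
ticket_id=12: ✓ → 94
ticket_id=13: ✓ → 79
ticket_id=14: ✓ → 7
ticket_id=15: ✓ → 66
ticket_id=16: ✓ → 92
ticket_id=17: ✗
ticket_id=18: ✓ → 58
ticket_id=19: ✓ → 95
ticket_id=20: ✓ → 55
low_sum = 26 + 12 + 86 + 94 + 79 + 7 + 66 + 92 + 58 + 95 + 55 = 670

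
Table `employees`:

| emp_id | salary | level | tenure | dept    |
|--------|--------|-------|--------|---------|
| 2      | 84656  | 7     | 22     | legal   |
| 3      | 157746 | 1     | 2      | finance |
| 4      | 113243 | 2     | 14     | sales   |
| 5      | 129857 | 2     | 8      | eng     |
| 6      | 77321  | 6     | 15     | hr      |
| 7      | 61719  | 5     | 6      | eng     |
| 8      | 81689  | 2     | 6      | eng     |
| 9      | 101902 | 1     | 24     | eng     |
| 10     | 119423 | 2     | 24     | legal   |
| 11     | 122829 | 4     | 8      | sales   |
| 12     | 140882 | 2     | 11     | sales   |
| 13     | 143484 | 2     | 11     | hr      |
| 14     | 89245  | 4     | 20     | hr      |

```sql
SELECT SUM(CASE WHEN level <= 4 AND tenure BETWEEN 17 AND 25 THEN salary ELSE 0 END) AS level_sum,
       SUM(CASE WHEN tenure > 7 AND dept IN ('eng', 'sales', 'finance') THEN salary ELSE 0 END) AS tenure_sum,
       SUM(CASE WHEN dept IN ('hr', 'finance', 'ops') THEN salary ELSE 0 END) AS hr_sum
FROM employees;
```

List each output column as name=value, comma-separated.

[level_sum: level <= 4 AND tenure BETWEEN 17 AND 25]
emp_id=2: ✗
emp_id=3: ✗
emp_id=4: ✗
emp_id=5: ✗
emp_id=6: ✗
emp_id=7: ✗
emp_id=8: ✗
emp_id=9: ✓ → 101902
emp_id=10: ✓ → 119423
emp_id=11: ✗
emp_id=12: ✗
emp_id=13: ✗
emp_id=14: ✓ → 89245
level_sum = 101902 + 119423 + 89245 = 310570
—
[tenure_sum: tenure > 7 AND dept IN ('eng', 'sales', 'finance')]
emp_id=2: ✗
emp_id=3: ✗
emp_id=4: ✓ → 113243
emp_id=5: ✓ → 129857
emp_id=6: ✗
emp_id=7: ✗
emp_id=8: ✗
emp_id=9: ✓ → 101902
emp_id=10: ✗
emp_id=11: ✓ → 122829
emp_id=12: ✓ → 140882
emp_id=13: ✗
emp_id=14: ✗
tenure_sum = 113243 + 129857 + 101902 + 122829 + 140882 = 608713
—
[hr_sum: dept IN ('hr', 'finance', 'ops')]
emp_id=2: ✗
emp_id=3: ✓ → 157746
emp_id=4: ✗
emp_id=5: ✗
emp_id=6: ✓ → 77321
emp_id=7: ✗
emp_id=8: ✗
emp_id=9: ✗
emp_id=10: ✗
emp_id=11: ✗
emp_id=12: ✗
emp_id=13: ✓ → 143484
emp_id=14: ✓ → 89245
hr_sum = 157746 + 77321 + 143484 + 89245 = 467796

level_sum=310570, tenure_sum=608713, hr_sum=467796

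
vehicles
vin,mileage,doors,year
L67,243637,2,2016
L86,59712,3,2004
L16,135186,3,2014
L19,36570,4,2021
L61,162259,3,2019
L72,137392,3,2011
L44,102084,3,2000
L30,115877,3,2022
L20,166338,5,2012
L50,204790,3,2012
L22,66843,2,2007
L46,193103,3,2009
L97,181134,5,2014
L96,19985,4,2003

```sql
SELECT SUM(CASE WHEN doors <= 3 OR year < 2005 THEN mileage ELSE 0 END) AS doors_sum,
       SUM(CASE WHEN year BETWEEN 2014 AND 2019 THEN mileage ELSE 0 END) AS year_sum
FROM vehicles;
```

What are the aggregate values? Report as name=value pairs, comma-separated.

doors_sum=1440868, year_sum=722216

[doors_sum: doors <= 3 OR year < 2005]
vin=L67: ✓ → 243637
vin=L86: ✓ → 59712
vin=L16: ✓ → 135186
vin=L19: ✗
vin=L61: ✓ → 162259
vin=L72: ✓ → 137392
vin=L44: ✓ → 102084
vin=L30: ✓ → 115877
vin=L20: ✗
vin=L50: ✓ → 204790
vin=L22: ✓ → 66843
vin=L46: ✓ → 193103
vin=L97: ✗
vin=L96: ✓ → 19985
doors_sum = 243637 + 59712 + 135186 + 162259 + 137392 + 102084 + 115877 + 204790 + 66843 + 193103 + 19985 = 1440868
—
[year_sum: year BETWEEN 2014 AND 2019]
vin=L67: ✓ → 243637
vin=L86: ✗
vin=L16: ✓ → 135186
vin=L19: ✗
vin=L61: ✓ → 162259
vin=L72: ✗
vin=L44: ✗
vin=L30: ✗
vin=L20: ✗
vin=L50: ✗
vin=L22: ✗
vin=L46: ✗
vin=L97: ✓ → 181134
vin=L96: ✗
year_sum = 243637 + 135186 + 162259 + 181134 = 722216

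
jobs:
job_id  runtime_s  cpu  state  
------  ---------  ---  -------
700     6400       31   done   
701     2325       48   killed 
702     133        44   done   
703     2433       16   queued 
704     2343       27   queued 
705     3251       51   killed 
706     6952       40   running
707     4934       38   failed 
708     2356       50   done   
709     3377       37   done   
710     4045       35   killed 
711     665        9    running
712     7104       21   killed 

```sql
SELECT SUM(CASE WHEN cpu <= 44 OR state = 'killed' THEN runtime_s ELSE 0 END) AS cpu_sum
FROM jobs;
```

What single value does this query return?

43962

job_id=700: ✓ → 6400
job_id=701: ✓ → 2325
job_id=702: ✓ → 133
job_id=703: ✓ → 2433
job_id=704: ✓ → 2343
job_id=705: ✓ → 3251
job_id=706: ✓ → 6952
job_id=707: ✓ → 4934
job_id=708: ✗
job_id=709: ✓ → 3377
job_id=710: ✓ → 4045
job_id=711: ✓ → 665
job_id=712: ✓ → 7104
cpu_sum = 6400 + 2325 + 133 + 2433 + 2343 + 3251 + 6952 + 4934 + 3377 + 4045 + 665 + 7104 = 43962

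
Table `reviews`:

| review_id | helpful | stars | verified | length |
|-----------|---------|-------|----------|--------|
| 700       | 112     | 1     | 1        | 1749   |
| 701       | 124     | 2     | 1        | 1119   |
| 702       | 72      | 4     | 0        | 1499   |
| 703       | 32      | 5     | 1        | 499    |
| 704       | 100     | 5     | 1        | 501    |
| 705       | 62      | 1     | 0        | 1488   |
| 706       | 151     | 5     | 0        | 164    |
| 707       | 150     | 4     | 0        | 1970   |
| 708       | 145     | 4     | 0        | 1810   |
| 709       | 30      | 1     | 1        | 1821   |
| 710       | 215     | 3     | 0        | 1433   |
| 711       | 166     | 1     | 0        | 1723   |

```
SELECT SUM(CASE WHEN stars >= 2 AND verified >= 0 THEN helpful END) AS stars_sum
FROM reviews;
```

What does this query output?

review_id=700: ✗
review_id=701: ✓ → 124
review_id=702: ✓ → 72
review_id=703: ✓ → 32
review_id=704: ✓ → 100
review_id=705: ✗
review_id=706: ✓ → 151
review_id=707: ✓ → 150
review_id=708: ✓ → 145
review_id=709: ✗
review_id=710: ✓ → 215
review_id=711: ✗
stars_sum = 124 + 72 + 32 + 100 + 151 + 150 + 145 + 215 = 989

989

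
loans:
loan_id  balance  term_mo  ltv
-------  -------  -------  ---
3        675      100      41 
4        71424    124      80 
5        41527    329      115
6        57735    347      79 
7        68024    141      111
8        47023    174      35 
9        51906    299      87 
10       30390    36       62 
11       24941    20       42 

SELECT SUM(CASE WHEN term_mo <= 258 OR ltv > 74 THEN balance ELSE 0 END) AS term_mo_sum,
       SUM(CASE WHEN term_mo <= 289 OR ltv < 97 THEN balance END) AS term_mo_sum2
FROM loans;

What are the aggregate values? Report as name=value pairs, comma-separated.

[term_mo_sum: term_mo <= 258 OR ltv > 74]
loan_id=3: ✓ → 675
loan_id=4: ✓ → 71424
loan_id=5: ✓ → 41527
loan_id=6: ✓ → 57735
loan_id=7: ✓ → 68024
loan_id=8: ✓ → 47023
loan_id=9: ✓ → 51906
loan_id=10: ✓ → 30390
loan_id=11: ✓ → 24941
term_mo_sum = 675 + 71424 + 41527 + 57735 + 68024 + 47023 + 51906 + 30390 + 24941 = 393645
—
[term_mo_sum2: term_mo <= 289 OR ltv < 97]
loan_id=3: ✓ → 675
loan_id=4: ✓ → 71424
loan_id=5: ✗
loan_id=6: ✓ → 57735
loan_id=7: ✓ → 68024
loan_id=8: ✓ → 47023
loan_id=9: ✓ → 51906
loan_id=10: ✓ → 30390
loan_id=11: ✓ → 24941
term_mo_sum2 = 675 + 71424 + 57735 + 68024 + 47023 + 51906 + 30390 + 24941 = 352118

term_mo_sum=393645, term_mo_sum2=352118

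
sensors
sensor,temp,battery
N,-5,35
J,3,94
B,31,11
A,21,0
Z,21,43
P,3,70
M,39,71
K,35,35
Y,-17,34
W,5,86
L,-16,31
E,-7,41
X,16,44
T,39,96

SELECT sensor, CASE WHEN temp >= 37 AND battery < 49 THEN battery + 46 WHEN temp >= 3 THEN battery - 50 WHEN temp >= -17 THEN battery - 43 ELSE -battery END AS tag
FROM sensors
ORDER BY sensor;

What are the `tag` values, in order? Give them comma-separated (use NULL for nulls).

sensor=A: temp >= 3 → -50
sensor=B: temp >= 3 → -39
sensor=E: temp >= -17 → -2
sensor=J: temp >= 3 → 44
sensor=K: temp >= 3 → -15
sensor=L: temp >= -17 → -12
sensor=M: temp >= 3 → 21
sensor=N: temp >= -17 → -8
sensor=P: temp >= 3 → 20
sensor=T: temp >= 3 → 46
sensor=W: temp >= 3 → 36
sensor=X: temp >= 3 → -6
sensor=Y: temp >= -17 → -9
sensor=Z: temp >= 3 → -7

-50, -39, -2, 44, -15, -12, 21, -8, 20, 46, 36, -6, -9, -7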